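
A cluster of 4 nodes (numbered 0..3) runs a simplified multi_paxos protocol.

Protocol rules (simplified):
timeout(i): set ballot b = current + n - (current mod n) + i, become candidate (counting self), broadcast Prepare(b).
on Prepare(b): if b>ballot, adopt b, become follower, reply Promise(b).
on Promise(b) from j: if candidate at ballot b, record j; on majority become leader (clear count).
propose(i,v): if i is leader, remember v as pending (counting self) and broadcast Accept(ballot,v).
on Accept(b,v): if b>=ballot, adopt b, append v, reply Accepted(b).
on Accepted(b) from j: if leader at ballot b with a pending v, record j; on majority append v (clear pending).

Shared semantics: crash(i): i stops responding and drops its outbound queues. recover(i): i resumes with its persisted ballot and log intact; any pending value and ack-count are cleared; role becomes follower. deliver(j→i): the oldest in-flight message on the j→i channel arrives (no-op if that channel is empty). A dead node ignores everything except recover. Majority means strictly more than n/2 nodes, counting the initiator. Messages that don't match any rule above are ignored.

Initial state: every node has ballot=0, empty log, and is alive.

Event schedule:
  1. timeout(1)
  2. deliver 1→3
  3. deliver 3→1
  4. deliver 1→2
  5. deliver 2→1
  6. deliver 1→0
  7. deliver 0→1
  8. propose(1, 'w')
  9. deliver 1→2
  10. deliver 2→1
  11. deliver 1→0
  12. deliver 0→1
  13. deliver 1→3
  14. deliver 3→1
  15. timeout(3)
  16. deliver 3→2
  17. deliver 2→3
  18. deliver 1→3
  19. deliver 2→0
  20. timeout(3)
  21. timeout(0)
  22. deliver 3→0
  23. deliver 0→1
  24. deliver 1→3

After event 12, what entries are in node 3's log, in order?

empty

step 1 timeout(1): 1={cand,b=5,log=-}
step 2 deliver 1→3: 3={foll,b=5,log=-}
step 3 deliver 3→1: —
step 4 deliver 1→2: 2={foll,b=5,log=-}
step 5 deliver 2→1: 1={lead,b=5,log=-}
step 6 deliver 1→0: 0={foll,b=5,log=-}
step 7 deliver 0→1: —
step 8 propose(1,'w'): —
step 9 deliver 1→2: 2={foll,b=5,log=w}
step 10 deliver 2→1: —
step 11 deliver 1→0: 0={foll,b=5,log=w}
step 12 deliver 0→1: 1={lead,b=5,log=w}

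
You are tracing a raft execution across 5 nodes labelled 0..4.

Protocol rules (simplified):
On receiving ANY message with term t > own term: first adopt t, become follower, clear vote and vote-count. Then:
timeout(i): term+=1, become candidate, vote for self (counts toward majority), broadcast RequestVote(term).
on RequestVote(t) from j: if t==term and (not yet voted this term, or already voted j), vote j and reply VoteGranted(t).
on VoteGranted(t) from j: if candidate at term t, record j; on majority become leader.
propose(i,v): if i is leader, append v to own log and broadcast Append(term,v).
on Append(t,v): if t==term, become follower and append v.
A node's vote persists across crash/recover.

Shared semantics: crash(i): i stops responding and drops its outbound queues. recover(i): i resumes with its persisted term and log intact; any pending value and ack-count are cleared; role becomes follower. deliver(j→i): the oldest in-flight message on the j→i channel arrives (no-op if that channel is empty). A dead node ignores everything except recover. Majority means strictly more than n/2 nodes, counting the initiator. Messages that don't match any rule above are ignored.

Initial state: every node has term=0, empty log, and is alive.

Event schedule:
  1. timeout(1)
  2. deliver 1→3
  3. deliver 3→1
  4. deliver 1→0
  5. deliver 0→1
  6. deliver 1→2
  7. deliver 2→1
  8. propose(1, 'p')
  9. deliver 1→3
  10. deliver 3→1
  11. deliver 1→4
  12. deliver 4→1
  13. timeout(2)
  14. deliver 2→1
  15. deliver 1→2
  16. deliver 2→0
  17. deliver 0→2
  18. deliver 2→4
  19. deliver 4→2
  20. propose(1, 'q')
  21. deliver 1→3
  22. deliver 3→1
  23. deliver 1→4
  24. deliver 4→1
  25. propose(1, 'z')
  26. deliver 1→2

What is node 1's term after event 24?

2

after 1 — timeout(1): n1:cand/t1/[-]
after 2 — deliver 1→3: n3:foll/t1/[-]
after 3 — deliver 3→1: ·
after 4 — deliver 1→0: n0:foll/t1/[-]
after 5 — deliver 0→1: n1:lead/t1/[-]
after 6 — deliver 1→2: n2:foll/t1/[-]
after 7 — deliver 2→1: ·
after 8 — propose(1,'p'): n1:lead/t1/[p]
after 9 — deliver 1→3: n3:foll/t1/[p]
after 10 — deliver 3→1: ·
after 11 — deliver 1→4: n4:foll/t1/[-]
after 12 — deliver 4→1: ·
after 13 — timeout(2): n2:cand/t2/[-]
after 14 — deliver 2→1: n1:foll/t2/[p]
after 15 — deliver 1→2: ·
after 16 — deliver 2→0: n0:foll/t2/[-]
after 17 — deliver 0→2: ·
after 18 — deliver 2→4: n4:foll/t2/[-]
after 19 — deliver 4→2: n2:lead/t2/[-]
after 20 — propose(1,'q'): ·
after 21 — deliver 1→3: ·
after 22 — deliver 3→1: ·
after 23 — deliver 1→4: ·
after 24 — deliver 4→1: ·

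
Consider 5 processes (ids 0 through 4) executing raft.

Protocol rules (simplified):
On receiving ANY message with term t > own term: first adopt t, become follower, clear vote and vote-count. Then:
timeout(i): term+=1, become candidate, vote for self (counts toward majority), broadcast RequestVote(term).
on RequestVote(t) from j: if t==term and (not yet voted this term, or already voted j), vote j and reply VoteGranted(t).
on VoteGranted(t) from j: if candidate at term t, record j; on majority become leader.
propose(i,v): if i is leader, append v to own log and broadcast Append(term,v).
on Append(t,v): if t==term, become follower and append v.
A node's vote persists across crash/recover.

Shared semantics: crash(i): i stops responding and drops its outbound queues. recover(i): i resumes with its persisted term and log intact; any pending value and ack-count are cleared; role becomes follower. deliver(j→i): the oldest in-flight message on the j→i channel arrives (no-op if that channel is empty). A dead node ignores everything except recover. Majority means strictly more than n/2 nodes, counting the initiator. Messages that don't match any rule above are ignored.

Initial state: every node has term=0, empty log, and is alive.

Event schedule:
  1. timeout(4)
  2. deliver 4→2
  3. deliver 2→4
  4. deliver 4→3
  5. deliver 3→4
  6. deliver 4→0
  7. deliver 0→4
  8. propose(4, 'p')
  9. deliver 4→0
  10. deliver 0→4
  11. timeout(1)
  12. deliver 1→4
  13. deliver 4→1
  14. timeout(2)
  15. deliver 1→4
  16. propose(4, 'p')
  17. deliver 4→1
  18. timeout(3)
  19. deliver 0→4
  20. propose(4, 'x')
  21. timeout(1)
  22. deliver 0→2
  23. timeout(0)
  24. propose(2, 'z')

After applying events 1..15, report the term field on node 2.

2

e1 timeout(4): 4[cand,t=1,-]
e2 deliver 4→2: 2[foll,t=1,-]
e3 deliver 2→4: ·
e4 deliver 4→3: 3[foll,t=1,-]
e5 deliver 3→4: 4[lead,t=1,-]
e6 deliver 4→0: 0[foll,t=1,-]
e7 deliver 0→4: ·
e8 propose(4,'p'): 4[lead,t=1,p]
e9 deliver 4→0: 0[foll,t=1,p]
e10 deliver 0→4: ·
e11 timeout(1): 1[cand,t=1,-]
e12 deliver 1→4: ·
e13 deliver 4→1: ·
e14 timeout(2): 2[cand,t=2,-]
e15 deliver 1→4: ·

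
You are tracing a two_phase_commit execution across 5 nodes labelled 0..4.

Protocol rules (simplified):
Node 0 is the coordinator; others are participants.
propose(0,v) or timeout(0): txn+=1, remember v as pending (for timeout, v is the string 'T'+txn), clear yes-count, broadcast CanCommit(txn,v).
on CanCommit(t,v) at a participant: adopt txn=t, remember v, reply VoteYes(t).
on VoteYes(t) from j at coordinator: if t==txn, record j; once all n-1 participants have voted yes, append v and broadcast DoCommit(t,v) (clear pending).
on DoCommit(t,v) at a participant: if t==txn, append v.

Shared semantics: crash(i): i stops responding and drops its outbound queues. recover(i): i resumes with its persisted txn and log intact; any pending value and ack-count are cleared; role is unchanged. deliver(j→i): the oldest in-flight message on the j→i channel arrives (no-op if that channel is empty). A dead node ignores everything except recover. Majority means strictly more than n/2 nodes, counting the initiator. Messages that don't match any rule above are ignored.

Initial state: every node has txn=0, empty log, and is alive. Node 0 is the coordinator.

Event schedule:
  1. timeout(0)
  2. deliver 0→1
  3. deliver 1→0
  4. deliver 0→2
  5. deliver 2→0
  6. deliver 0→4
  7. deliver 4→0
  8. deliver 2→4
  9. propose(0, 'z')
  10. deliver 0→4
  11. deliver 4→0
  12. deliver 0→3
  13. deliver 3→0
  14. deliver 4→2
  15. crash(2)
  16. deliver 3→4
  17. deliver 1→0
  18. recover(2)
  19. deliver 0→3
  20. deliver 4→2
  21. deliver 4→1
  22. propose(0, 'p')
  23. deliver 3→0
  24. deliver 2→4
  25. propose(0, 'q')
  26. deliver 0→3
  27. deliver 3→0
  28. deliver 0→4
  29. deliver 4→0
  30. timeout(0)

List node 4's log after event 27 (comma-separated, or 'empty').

empty

e1 timeout(0): 0[coor,t=1,-]
e2 deliver 0→1: 1[part,t=1,-]
e3 deliver 1→0: ·
e4 deliver 0→2: 2[part,t=1,-]
e5 deliver 2→0: ·
e6 deliver 0→4: 4[part,t=1,-]
e7 deliver 4→0: ·
e8 deliver 2→4: ·
e9 propose(0,'z'): 0[coor,t=2,-]
e10 deliver 0→4: 4[part,t=2,-]
e11 deliver 4→0: ·
e12 deliver 0→3: 3[part,t=1,-]
e13 deliver 3→0: ·
e14 deliver 4→2: ·
e15 crash(2): 2[✗part,t=1,-]
e16 deliver 3→4: ·
e17 deliver 1→0: ·
e18 recover(2): 2[part,t=1,-]
e19 deliver 0→3: 3[part,t=2,-]
e20 deliver 4→2: ·
e21 deliver 4→1: ·
e22 propose(0,'p'): 0[coor,t=3,-]
e23 deliver 3→0: ·
e24 deliver 2→4: ·
e25 propose(0,'q'): 0[coor,t=4,-]
e26 deliver 0→3: 3[part,t=3,-]
e27 deliver 3→0: ·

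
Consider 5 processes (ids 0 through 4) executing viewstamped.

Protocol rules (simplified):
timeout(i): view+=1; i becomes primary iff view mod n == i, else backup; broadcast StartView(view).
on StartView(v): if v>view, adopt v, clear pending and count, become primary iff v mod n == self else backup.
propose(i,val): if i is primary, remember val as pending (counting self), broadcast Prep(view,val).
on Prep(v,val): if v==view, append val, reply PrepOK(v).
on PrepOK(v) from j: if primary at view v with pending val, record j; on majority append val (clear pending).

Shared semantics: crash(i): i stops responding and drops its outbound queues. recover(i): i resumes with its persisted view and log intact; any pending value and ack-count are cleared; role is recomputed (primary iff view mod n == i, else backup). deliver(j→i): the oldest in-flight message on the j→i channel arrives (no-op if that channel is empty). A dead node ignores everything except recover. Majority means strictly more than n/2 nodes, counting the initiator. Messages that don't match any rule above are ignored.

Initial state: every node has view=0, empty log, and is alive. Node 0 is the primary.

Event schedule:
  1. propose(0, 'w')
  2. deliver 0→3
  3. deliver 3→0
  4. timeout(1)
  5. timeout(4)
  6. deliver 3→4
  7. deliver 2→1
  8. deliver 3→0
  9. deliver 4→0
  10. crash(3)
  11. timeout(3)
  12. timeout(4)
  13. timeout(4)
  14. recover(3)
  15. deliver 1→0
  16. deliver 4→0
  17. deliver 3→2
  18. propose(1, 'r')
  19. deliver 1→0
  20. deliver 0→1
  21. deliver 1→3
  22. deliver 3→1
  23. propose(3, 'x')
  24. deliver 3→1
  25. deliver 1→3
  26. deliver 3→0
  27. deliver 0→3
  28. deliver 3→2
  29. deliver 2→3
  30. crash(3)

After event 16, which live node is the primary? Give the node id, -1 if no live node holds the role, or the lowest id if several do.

after 1 — propose(0,'w'): ·
after 2 — deliver 0→3: n3:back/v0/[w]
after 3 — deliver 3→0: ·
after 4 — timeout(1): n1:prim/v1/[-]
after 5 — timeout(4): n4:back/v1/[-]
after 6 — deliver 3→4: ·
after 7 — deliver 2→1: ·
after 8 — deliver 3→0: ·
after 9 — deliver 4→0: n0:back/v1/[-]
after 10 — crash(3): n3:✗back/v0/[w]
after 11 — timeout(3): ·
after 12 — timeout(4): n4:back/v2/[-]
after 13 — timeout(4): n4:back/v3/[-]
after 14 — recover(3): n3:back/v0/[w]
after 15 — deliver 1→0: ·
after 16 — deliver 4→0: n0:back/v2/[-]

1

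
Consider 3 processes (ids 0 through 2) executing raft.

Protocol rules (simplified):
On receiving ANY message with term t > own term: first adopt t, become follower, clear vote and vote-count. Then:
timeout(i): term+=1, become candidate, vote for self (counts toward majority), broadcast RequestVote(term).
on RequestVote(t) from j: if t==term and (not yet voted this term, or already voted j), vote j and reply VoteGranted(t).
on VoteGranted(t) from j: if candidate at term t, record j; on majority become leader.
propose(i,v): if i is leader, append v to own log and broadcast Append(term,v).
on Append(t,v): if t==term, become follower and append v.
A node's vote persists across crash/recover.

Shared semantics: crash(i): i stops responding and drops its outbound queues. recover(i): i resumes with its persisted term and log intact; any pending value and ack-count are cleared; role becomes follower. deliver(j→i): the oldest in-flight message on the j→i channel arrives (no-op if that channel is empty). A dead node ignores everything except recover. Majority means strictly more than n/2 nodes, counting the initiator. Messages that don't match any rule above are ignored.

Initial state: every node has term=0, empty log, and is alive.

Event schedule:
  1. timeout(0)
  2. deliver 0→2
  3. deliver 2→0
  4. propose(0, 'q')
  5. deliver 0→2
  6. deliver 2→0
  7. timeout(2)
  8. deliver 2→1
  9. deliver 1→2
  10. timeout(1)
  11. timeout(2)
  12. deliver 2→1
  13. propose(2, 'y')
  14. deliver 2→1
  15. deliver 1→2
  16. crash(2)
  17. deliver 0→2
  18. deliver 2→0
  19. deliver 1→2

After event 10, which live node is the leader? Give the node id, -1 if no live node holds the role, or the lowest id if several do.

after 1 — timeout(0): n0:cand/t1/[-]
after 2 — deliver 0→2: n2:foll/t1/[-]
after 3 — deliver 2→0: n0:lead/t1/[-]
after 4 — propose(0,'q'): n0:lead/t1/[q]
after 5 — deliver 0→2: n2:foll/t1/[q]
after 6 — deliver 2→0: ·
after 7 — timeout(2): n2:cand/t2/[q]
after 8 — deliver 2→1: n1:foll/t2/[-]
after 9 — deliver 1→2: n2:lead/t2/[q]
after 10 — timeout(1): n1:cand/t3/[-]

0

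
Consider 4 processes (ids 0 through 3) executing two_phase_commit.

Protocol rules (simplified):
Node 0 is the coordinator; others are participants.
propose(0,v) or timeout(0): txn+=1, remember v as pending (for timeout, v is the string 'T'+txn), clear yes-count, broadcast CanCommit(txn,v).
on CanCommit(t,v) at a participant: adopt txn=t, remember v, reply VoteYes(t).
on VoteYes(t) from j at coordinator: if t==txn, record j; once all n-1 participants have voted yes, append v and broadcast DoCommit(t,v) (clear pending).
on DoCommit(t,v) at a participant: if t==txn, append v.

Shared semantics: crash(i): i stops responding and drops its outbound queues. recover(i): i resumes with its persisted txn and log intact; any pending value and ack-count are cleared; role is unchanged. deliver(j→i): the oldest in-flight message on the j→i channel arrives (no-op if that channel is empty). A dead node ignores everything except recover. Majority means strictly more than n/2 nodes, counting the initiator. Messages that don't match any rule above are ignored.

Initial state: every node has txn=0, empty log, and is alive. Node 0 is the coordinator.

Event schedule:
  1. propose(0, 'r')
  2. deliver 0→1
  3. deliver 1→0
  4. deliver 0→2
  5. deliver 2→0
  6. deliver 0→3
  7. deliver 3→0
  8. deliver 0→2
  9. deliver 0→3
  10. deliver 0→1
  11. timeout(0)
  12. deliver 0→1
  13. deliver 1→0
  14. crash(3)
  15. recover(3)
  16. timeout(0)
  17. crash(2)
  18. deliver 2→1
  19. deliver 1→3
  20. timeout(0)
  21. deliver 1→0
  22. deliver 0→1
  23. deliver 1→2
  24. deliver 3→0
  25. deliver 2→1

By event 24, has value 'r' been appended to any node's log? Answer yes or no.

yes

e1 propose(0,'r'): 0[coor,t=1,-]
e2 deliver 0→1: 1[part,t=1,-]
e3 deliver 1→0: ·
e4 deliver 0→2: 2[part,t=1,-]
e5 deliver 2→0: ·
e6 deliver 0→3: 3[part,t=1,-]
e7 deliver 3→0: 0[coor,t=1,r]
e8 deliver 0→2: 2[part,t=1,r]
e9 deliver 0→3: 3[part,t=1,r]
e10 deliver 0→1: 1[part,t=1,r]
e11 timeout(0): 0[coor,t=2,r]
e12 deliver 0→1: 1[part,t=2,r]
e13 deliver 1→0: ·
e14 crash(3): 3[✗part,t=1,r]
e15 recover(3): 3[part,t=1,r]
e16 timeout(0): 0[coor,t=3,r]
e17 crash(2): 2[✗part,t=1,r]
e18 deliver 2→1: ·
e19 deliver 1→3: ·
e20 timeout(0): 0[coor,t=4,r]
e21 deliver 1→0: ·
e22 deliver 0→1: 1[part,t=3,r]
e23 deliver 1→2: ·
e24 deliver 3→0: ·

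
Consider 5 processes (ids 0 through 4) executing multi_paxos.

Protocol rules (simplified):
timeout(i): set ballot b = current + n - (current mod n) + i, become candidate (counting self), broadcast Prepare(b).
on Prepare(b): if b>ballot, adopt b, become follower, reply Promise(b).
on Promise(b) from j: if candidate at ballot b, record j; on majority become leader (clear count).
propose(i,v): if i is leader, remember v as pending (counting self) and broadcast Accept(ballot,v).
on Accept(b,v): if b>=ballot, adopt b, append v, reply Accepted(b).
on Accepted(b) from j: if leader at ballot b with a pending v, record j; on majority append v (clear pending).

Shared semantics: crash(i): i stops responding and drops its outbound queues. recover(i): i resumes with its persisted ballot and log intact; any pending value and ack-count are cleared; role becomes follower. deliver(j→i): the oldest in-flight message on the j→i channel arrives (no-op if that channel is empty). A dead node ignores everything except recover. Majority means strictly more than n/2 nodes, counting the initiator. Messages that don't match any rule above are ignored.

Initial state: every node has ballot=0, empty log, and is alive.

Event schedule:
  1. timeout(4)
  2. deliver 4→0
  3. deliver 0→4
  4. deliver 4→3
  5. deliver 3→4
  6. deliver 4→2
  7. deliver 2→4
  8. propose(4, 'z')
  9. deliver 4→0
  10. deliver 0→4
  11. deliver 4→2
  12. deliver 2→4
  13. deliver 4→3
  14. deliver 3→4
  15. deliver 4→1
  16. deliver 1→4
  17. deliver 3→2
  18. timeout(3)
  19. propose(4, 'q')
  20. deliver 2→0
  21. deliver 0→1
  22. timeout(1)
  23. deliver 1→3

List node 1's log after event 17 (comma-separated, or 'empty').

empty

e1 timeout(4): 4[cand,b=9,-]
e2 deliver 4→0: 0[foll,b=9,-]
e3 deliver 0→4: ·
e4 deliver 4→3: 3[foll,b=9,-]
e5 deliver 3→4: 4[lead,b=9,-]
e6 deliver 4→2: 2[foll,b=9,-]
e7 deliver 2→4: ·
e8 propose(4,'z'): ·
e9 deliver 4→0: 0[foll,b=9,z]
e10 deliver 0→4: ·
e11 deliver 4→2: 2[foll,b=9,z]
e12 deliver 2→4: 4[lead,b=9,z]
e13 deliver 4→3: 3[foll,b=9,z]
e14 deliver 3→4: ·
e15 deliver 4→1: 1[foll,b=9,-]
e16 deliver 1→4: ·
e17 deliver 3→2: ·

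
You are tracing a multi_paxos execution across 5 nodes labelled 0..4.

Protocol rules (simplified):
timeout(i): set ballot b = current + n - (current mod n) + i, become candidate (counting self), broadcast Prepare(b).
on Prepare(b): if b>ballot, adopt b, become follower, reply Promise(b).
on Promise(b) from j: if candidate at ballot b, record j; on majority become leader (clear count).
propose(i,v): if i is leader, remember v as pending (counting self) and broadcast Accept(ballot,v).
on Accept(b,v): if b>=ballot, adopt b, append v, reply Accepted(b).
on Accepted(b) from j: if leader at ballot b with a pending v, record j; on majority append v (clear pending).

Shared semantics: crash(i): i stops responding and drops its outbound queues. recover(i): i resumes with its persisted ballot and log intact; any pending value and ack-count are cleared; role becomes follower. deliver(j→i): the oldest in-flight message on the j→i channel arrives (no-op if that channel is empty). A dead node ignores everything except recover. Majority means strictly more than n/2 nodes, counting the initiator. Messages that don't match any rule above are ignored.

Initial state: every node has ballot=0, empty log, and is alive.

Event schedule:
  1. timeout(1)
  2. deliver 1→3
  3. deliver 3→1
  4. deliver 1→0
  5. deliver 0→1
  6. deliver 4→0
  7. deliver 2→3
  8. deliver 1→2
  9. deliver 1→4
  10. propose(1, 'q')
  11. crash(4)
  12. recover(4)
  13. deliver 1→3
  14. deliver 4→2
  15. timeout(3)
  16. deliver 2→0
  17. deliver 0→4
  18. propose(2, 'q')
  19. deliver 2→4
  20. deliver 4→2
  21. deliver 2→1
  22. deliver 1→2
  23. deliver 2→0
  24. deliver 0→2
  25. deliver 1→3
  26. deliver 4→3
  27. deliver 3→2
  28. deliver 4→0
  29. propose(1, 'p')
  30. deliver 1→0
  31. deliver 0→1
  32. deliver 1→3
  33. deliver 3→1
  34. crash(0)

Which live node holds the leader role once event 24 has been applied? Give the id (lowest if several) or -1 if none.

1

[1] timeout(1) → N1(cand b6 [-])
[2] deliver 1→3 → N3(foll b6 [-])
[3] deliver 3→1 → ∅
[4] deliver 1→0 → N0(foll b6 [-])
[5] deliver 0→1 → N1(lead b6 [-])
[6] deliver 4→0 → ∅
[7] deliver 2→3 → ∅
[8] deliver 1→2 → N2(foll b6 [-])
[9] deliver 1→4 → N4(foll b6 [-])
[10] propose(1,'q') → ∅
[11] crash(4) → N4(✗foll b6 [-])
[12] recover(4) → N4(foll b6 [-])
[13] deliver 1→3 → N3(foll b6 [q])
[14] deliver 4→2 → ∅
[15] timeout(3) → N3(cand b13 [q])
[16] deliver 2→0 → ∅
[17] deliver 0→4 → ∅
[18] propose(2,'q') → ∅
[19] deliver 2→4 → ∅
[20] deliver 4→2 → ∅
[21] deliver 2→1 → ∅
[22] deliver 1→2 → N2(foll b6 [q])
[23] deliver 2→0 → ∅
[24] deliver 0→2 → ∅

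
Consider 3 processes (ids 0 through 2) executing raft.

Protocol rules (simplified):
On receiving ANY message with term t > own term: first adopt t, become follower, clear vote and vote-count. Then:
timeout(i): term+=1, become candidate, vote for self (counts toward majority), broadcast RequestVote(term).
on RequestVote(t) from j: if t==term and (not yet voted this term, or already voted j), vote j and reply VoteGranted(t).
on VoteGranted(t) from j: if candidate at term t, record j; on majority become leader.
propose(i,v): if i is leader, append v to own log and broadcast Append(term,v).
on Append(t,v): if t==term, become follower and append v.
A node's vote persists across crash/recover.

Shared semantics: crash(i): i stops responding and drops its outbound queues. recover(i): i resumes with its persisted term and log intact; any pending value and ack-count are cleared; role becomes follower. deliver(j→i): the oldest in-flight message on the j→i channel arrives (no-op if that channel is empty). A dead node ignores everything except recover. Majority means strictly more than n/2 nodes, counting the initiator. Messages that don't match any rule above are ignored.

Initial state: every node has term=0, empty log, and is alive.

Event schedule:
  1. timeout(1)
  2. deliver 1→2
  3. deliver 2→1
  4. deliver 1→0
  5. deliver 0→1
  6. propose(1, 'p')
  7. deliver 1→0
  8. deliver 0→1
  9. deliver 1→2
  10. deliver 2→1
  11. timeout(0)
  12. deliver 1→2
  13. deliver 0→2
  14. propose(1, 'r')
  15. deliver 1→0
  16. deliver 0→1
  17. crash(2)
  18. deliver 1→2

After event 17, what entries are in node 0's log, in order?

step 1 timeout(1): 1={cand,t=1,log=-}
step 2 deliver 1→2: 2={foll,t=1,log=-}
step 3 deliver 2→1: 1={lead,t=1,log=-}
step 4 deliver 1→0: 0={foll,t=1,log=-}
step 5 deliver 0→1: —
step 6 propose(1,'p'): 1={lead,t=1,log=p}
step 7 deliver 1→0: 0={foll,t=1,log=p}
step 8 deliver 0→1: —
step 9 deliver 1→2: 2={foll,t=1,log=p}
step 10 deliver 2→1: —
step 11 timeout(0): 0={cand,t=2,log=p}
step 12 deliver 1→2: —
step 13 deliver 0→2: 2={foll,t=2,log=p}
step 14 propose(1,'r'): 1={lead,t=1,log=p,r}
step 15 deliver 1→0: —
step 16 deliver 0→1: 1={foll,t=2,log=p,r}
step 17 crash(2): 2={✗foll,t=2,log=p}

p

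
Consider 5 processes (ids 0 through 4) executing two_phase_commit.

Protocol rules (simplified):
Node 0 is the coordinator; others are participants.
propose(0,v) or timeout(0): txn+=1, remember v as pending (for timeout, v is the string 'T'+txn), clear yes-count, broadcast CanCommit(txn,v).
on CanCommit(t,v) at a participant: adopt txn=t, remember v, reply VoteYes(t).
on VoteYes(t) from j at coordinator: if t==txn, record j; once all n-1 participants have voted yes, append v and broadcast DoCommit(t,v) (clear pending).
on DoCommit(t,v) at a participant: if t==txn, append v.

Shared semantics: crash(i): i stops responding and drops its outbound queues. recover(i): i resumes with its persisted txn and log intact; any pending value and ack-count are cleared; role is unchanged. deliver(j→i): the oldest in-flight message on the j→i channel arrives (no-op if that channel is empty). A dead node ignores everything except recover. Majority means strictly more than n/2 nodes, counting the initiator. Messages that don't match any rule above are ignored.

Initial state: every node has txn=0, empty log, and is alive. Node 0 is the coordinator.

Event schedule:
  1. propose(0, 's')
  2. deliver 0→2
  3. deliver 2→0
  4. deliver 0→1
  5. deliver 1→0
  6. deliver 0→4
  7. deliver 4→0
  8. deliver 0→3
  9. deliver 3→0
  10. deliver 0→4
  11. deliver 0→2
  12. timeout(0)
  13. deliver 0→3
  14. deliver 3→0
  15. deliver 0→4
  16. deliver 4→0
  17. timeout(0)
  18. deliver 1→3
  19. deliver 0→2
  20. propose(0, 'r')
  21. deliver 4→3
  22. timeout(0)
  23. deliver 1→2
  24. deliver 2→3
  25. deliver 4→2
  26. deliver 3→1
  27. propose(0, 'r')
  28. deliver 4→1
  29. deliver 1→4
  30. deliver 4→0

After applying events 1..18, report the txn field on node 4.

2

[1] propose(0,'s') → N0(coor t1 [-])
[2] deliver 0→2 → N2(part t1 [-])
[3] deliver 2→0 → ∅
[4] deliver 0→1 → N1(part t1 [-])
[5] deliver 1→0 → ∅
[6] deliver 0→4 → N4(part t1 [-])
[7] deliver 4→0 → ∅
[8] deliver 0→3 → N3(part t1 [-])
[9] deliver 3→0 → N0(coor t1 [s])
[10] deliver 0→4 → N4(part t1 [s])
[11] deliver 0→2 → N2(part t1 [s])
[12] timeout(0) → N0(coor t2 [s])
[13] deliver 0→3 → N3(part t1 [s])
[14] deliver 3→0 → ∅
[15] deliver 0→4 → N4(part t2 [s])
[16] deliver 4→0 → ∅
[17] timeout(0) → N0(coor t3 [s])
[18] deliver 1→3 → ∅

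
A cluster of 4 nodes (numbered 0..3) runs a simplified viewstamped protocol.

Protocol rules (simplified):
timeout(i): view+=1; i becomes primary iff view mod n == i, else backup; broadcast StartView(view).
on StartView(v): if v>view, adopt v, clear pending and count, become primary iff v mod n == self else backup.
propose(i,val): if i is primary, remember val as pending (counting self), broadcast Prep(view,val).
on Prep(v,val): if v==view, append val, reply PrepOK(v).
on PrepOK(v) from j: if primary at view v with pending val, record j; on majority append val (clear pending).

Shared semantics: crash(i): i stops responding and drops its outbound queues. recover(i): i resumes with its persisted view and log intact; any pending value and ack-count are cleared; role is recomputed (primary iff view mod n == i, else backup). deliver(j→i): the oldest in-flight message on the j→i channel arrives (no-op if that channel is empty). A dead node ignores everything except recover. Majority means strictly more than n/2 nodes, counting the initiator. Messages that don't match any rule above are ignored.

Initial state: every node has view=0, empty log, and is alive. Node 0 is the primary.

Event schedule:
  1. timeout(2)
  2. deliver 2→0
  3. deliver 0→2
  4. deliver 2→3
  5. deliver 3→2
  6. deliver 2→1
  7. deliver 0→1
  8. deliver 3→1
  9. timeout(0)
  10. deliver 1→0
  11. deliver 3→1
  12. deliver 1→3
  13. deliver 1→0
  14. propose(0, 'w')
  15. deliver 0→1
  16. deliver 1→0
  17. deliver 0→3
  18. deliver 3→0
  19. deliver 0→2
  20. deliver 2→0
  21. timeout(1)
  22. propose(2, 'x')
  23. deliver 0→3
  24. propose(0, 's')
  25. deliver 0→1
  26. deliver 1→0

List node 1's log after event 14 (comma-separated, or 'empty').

empty

step 1 timeout(2): 2={back,v=1,log=-}
step 2 deliver 2→0: 0={back,v=1,log=-}
step 3 deliver 0→2: —
step 4 deliver 2→3: 3={back,v=1,log=-}
step 5 deliver 3→2: —
step 6 deliver 2→1: 1={prim,v=1,log=-}
step 7 deliver 0→1: —
step 8 deliver 3→1: —
step 9 timeout(0): 0={back,v=2,log=-}
step 10 deliver 1→0: —
step 11 deliver 3→1: —
step 12 deliver 1→3: —
step 13 deliver 1→0: —
step 14 propose(0,'w'): —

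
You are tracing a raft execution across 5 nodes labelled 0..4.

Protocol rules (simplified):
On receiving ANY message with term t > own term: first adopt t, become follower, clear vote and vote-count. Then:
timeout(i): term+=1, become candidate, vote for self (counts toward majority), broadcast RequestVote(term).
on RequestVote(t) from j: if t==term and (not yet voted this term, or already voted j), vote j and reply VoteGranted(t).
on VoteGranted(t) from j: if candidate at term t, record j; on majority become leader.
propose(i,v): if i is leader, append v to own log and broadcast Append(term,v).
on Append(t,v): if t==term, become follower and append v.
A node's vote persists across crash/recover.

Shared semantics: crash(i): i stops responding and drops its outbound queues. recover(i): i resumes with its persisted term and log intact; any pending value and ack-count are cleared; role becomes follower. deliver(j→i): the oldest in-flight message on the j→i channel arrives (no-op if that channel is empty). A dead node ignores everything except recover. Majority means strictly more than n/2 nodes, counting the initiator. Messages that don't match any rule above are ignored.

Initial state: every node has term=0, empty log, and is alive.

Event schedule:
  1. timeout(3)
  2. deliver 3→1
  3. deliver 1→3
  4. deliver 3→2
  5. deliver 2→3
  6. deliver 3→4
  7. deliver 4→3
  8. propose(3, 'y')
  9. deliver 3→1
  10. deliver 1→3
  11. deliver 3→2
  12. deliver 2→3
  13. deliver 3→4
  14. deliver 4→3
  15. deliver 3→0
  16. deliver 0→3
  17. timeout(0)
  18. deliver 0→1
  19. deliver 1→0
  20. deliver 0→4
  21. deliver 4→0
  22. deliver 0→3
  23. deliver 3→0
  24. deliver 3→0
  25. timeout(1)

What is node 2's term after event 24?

1. timeout(3):  <3:cand t1 ->
2. deliver 3→1:  <1:foll t1 ->
3. deliver 1→3:  nop
4. deliver 3→2:  <2:foll t1 ->
5. deliver 2→3:  <3:lead t1 ->
6. deliver 3→4:  <4:foll t1 ->
7. deliver 4→3:  nop
8. propose(3,'y'):  <3:lead t1 y>
9. deliver 3→1:  <1:foll t1 y>
10. deliver 1→3:  nop
11. deliver 3→2:  <2:foll t1 y>
12. deliver 2→3:  nop
13. deliver 3→4:  <4:foll t1 y>
14. deliver 4→3:  nop
15. deliver 3→0:  <0:foll t1 ->
16. deliver 0→3:  nop
17. timeout(0):  <0:cand t2 ->
18. deliver 0→1:  <1:foll t2 y>
19. deliver 1→0:  nop
20. deliver 0→4:  <4:foll t2 y>
21. deliver 4→0:  <0:lead t2 ->
22. deliver 0→3:  <3:foll t2 y>
23. deliver 3→0:  nop
24. deliver 3→0:  nop

1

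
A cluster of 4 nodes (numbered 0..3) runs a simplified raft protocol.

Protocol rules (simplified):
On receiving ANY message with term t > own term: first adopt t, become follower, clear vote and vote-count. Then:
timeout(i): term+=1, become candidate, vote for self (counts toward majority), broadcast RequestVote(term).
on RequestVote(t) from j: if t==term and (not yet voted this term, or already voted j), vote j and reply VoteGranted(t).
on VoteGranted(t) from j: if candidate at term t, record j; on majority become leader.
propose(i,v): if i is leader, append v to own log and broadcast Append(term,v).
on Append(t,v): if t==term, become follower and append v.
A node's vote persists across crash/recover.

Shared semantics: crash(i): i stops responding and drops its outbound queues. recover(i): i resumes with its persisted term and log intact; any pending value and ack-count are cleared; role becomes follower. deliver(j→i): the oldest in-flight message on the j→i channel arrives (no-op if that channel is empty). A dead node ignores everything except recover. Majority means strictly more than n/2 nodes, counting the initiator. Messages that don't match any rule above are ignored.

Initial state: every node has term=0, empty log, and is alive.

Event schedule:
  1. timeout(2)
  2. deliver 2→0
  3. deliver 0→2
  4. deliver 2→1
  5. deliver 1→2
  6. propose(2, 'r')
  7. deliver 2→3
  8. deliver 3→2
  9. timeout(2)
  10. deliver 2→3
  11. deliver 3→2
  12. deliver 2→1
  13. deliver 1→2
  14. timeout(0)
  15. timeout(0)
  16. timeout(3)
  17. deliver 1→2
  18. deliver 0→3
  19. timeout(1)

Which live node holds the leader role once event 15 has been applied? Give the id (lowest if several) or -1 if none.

after 1 — timeout(2): n2:cand/t1/[-]
after 2 — deliver 2→0: n0:foll/t1/[-]
after 3 — deliver 0→2: ·
after 4 — deliver 2→1: n1:foll/t1/[-]
after 5 — deliver 1→2: n2:lead/t1/[-]
after 6 — propose(2,'r'): n2:lead/t1/[r]
after 7 — deliver 2→3: n3:foll/t1/[-]
after 8 — deliver 3→2: ·
after 9 — timeout(2): n2:cand/t2/[r]
after 10 — deliver 2→3: n3:foll/t1/[r]
after 11 — deliver 3→2: ·
after 12 — deliver 2→1: n1:foll/t1/[r]
after 13 — deliver 1→2: ·
after 14 — timeout(0): n0:cand/t2/[-]
after 15 — timeout(0): n0:cand/t3/[-]

-1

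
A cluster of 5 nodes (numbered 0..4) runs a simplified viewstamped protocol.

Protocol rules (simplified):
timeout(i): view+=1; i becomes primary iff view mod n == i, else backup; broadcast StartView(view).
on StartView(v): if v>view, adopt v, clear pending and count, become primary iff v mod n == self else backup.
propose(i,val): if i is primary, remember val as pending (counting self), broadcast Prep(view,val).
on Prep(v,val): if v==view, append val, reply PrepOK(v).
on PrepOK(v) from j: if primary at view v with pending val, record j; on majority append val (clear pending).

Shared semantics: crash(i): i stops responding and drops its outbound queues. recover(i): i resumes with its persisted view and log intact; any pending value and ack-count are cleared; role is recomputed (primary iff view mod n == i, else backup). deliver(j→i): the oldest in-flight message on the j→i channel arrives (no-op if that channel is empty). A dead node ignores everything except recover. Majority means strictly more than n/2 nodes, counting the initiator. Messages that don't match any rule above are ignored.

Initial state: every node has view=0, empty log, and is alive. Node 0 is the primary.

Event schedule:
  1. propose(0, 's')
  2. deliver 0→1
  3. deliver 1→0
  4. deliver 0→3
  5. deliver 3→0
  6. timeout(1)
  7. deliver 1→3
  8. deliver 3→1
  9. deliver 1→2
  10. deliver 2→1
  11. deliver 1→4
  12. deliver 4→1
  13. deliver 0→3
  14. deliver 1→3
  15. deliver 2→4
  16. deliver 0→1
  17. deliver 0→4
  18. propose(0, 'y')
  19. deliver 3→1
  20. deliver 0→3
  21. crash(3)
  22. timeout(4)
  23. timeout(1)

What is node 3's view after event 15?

1

[1] propose(0,'s') → ∅
[2] deliver 0→1 → N1(back v0 [s])
[3] deliver 1→0 → ∅
[4] deliver 0→3 → N3(back v0 [s])
[5] deliver 3→0 → N0(prim v0 [s])
[6] timeout(1) → N1(prim v1 [s])
[7] deliver 1→3 → N3(back v1 [s])
[8] deliver 3→1 → ∅
[9] deliver 1→2 → N2(back v1 [-])
[10] deliver 2→1 → ∅
[11] deliver 1→4 → N4(back v1 [-])
[12] deliver 4→1 → ∅
[13] deliver 0→3 → ∅
[14] deliver 1→3 → ∅
[15] deliver 2→4 → ∅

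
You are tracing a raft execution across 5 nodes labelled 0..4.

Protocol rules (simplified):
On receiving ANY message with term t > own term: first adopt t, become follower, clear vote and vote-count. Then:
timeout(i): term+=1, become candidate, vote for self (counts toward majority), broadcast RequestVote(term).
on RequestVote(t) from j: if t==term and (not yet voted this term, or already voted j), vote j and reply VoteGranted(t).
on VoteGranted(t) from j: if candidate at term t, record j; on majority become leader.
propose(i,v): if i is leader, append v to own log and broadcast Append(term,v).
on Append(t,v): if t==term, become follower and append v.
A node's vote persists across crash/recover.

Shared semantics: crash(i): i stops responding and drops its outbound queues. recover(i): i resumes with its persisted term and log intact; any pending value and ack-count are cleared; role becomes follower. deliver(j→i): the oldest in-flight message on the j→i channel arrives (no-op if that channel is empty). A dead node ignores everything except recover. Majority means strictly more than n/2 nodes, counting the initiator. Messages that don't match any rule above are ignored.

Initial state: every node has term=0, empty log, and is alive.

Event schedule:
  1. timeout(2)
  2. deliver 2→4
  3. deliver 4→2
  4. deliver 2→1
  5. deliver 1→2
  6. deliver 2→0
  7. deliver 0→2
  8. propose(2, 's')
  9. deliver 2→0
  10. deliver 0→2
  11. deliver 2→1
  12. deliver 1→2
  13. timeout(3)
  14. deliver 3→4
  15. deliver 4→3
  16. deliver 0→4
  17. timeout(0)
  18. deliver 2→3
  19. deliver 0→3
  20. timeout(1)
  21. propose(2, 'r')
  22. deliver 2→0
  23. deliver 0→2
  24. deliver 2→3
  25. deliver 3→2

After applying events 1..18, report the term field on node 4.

after 1 — timeout(2): n2:cand/t1/[-]
after 2 — deliver 2→4: n4:foll/t1/[-]
after 3 — deliver 4→2: ·
after 4 — deliver 2→1: n1:foll/t1/[-]
after 5 — deliver 1→2: n2:lead/t1/[-]
after 6 — deliver 2→0: n0:foll/t1/[-]
after 7 — deliver 0→2: ·
after 8 — propose(2,'s'): n2:lead/t1/[s]
after 9 — deliver 2→0: n0:foll/t1/[s]
after 10 — deliver 0→2: ·
after 11 — deliver 2→1: n1:foll/t1/[s]
after 12 — deliver 1→2: ·
after 13 — timeout(3): n3:cand/t1/[-]
after 14 — deliver 3→4: ·
after 15 — deliver 4→3: ·
after 16 — deliver 0→4: ·
after 17 — timeout(0): n0:cand/t2/[s]
after 18 — deliver 2→3: ·

1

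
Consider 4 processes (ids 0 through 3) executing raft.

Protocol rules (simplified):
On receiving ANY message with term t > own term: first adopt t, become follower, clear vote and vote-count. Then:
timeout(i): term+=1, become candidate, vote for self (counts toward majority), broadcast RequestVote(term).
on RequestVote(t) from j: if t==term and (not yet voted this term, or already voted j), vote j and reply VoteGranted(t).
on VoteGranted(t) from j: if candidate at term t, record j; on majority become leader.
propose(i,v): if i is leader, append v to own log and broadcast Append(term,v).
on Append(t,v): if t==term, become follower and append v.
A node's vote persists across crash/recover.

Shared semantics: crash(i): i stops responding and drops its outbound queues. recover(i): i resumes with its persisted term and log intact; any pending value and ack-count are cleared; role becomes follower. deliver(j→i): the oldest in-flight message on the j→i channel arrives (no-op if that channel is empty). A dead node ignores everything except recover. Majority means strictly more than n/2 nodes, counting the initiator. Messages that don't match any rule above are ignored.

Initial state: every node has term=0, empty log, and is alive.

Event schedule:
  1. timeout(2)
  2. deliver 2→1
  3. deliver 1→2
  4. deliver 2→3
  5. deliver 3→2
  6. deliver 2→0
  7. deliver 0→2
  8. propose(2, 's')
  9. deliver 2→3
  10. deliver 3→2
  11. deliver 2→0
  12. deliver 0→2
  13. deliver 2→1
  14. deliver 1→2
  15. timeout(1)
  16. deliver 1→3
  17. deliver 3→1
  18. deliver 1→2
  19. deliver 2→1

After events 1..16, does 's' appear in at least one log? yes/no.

[1] timeout(2) → N2(cand t1 [-])
[2] deliver 2→1 → N1(foll t1 [-])
[3] deliver 1→2 → ∅
[4] deliver 2→3 → N3(foll t1 [-])
[5] deliver 3→2 → N2(lead t1 [-])
[6] deliver 2→0 → N0(foll t1 [-])
[7] deliver 0→2 → ∅
[8] propose(2,'s') → N2(lead t1 [s])
[9] deliver 2→3 → N3(foll t1 [s])
[10] deliver 3→2 → ∅
[11] deliver 2→0 → N0(foll t1 [s])
[12] deliver 0→2 → ∅
[13] deliver 2→1 → N1(foll t1 [s])
[14] deliver 1→2 → ∅
[15] timeout(1) → N1(cand t2 [s])
[16] deliver 1→3 → N3(foll t2 [s])

yes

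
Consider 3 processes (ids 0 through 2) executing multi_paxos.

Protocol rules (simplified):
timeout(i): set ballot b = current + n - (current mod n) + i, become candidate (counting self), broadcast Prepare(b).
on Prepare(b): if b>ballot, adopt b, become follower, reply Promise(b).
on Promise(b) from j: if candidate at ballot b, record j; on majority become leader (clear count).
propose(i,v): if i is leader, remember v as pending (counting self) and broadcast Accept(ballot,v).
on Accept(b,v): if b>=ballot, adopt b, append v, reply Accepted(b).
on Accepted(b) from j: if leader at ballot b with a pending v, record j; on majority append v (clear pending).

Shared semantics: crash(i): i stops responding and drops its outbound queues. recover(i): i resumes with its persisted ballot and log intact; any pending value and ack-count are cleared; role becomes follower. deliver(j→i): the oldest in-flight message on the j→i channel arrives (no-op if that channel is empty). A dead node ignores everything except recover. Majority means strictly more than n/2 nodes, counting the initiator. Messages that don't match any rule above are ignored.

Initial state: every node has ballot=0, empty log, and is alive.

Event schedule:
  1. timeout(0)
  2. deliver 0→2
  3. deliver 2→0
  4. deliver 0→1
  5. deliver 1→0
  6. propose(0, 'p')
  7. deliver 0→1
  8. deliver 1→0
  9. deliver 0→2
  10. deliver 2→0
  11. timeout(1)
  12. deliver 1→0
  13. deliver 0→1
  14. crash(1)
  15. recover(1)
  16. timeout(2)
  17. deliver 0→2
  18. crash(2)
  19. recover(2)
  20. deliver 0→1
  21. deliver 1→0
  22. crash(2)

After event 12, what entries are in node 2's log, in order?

[1] timeout(0) → N0(cand b3 [-])
[2] deliver 0→2 → N2(foll b3 [-])
[3] deliver 2→0 → N0(lead b3 [-])
[4] deliver 0→1 → N1(foll b3 [-])
[5] deliver 1→0 → ∅
[6] propose(0,'p') → ∅
[7] deliver 0→1 → N1(foll b3 [p])
[8] deliver 1→0 → N0(lead b3 [p])
[9] deliver 0→2 → N2(foll b3 [p])
[10] deliver 2→0 → ∅
[11] timeout(1) → N1(cand b7 [p])
[12] deliver 1→0 → N0(foll b7 [p])

p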